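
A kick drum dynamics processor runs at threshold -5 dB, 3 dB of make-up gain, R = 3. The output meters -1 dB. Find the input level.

-2 dB

Before make-up, the level was -1 − 3 = -4 dB.
The compressed level sits -4 − (-5) = 1 dB over threshold.
Input overshoot = R × output overshoot = 3 dB → input = -5 + 3 = -2 dB.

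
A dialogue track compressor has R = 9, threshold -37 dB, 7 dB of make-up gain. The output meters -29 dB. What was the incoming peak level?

-28 dB

Remove make-up: -29 − 7 = -36 dB.
The compressed level sits -36 − (-37) = 1 dB over threshold.
Undo the ratio: input overshoot = 1 × 9 = 9 dB, giving input = -28 dB.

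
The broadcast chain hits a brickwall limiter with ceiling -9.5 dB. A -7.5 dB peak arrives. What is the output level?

At ∞:1, everything above -9.5 dB is held at the ceiling.

-9.5 dB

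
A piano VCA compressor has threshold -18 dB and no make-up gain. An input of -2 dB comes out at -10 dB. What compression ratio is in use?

2:1

Input overshoot = -2 − (-18) = 16 dB; output overshoot = -10 − (-18) = 8 dB.
Ratio = 16 / 8 = 2.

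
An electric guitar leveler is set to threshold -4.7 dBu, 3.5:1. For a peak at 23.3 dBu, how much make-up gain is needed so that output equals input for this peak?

20 dB

Overshoot 28 dB → 28/3.5 = 8 dB after compression, so the compressed level is -4.7 + 8 = 3.3 dBu.
Make-up = target − compressed = 23.3 − 3.3 = 20 dB.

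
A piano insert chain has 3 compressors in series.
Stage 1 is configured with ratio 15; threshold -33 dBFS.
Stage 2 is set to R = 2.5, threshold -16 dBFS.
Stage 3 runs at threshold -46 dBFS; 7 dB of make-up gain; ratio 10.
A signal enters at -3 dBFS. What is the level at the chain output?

-37.5 dBFS

Stage 1: -3 dBFS is 30 dB over -33 dBFS; at 15:1 that becomes 2 dB over, giving -31 dBFS.
Stage 2: -31 dBFS ≤ -16 dBFS, so stage 2 doesn't engage; output -31 dBFS.
Stage 3: overshoot 15 dB → 15/10 = 1.5 dB → -44.5 dBFS; +7 dB make-up → -37.5 dBFS.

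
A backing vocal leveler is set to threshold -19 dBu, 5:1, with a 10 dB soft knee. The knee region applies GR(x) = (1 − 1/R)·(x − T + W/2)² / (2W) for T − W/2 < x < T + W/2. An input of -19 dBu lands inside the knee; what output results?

x − T + W/2 = -19 − (-19) + 5 = 5.
GR = (1 − 1/5) × 5² / 20 = 0.8 × 25 / 20 = 1 dB.
Output = -19 − 1 = -20 dBu.

-20 dBu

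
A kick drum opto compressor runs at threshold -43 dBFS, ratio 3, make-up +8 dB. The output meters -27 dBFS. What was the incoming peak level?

-19 dBFS

Before make-up, the level was -27 − 8 = -35 dBFS.
The compressed level sits -35 − (-43) = 8 dB over threshold.
Input overshoot = R × output overshoot = 24 dB → input = -43 + 24 = -19 dBFS.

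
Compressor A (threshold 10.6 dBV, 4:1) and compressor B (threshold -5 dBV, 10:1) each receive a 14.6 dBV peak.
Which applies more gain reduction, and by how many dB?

B, by 14.64 dB

A: overshoot 4 dB → output overshoot 1 dB → GR 3 dB.
B: overshoot 19.6 dB → output overshoot 1.96 dB → GR 17.64 dB.
B reduces 14.64 dB more.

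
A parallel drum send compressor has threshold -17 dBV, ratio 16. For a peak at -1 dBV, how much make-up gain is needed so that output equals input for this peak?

15 dB

Overshoot 16 dB → 16/16 = 1 dB after compression, so the compressed level is -17 + 1 = -16 dBV.
Make-up = target − compressed = -1 − (-16) = 15 dB.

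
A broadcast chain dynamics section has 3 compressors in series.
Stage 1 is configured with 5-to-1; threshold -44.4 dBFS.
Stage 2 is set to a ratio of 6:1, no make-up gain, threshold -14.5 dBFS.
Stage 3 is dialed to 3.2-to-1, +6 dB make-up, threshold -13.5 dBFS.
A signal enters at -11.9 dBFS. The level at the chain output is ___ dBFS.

Stage 1: -11.9 dBFS is 32.5 dB over -44.4 dBFS; at 5:1 that becomes 6.5 dB over, giving -37.9 dBFS.
Stage 2: below threshold (-37.9 ≤ -14.5); passes unchanged; output -37.9 dBFS.
Stage 3: -37.9 dBFS ≤ -13.5 dBFS, so stage 3 doesn't engage; make-up brings it to -31.9 dBFS.

-31.9 dBFS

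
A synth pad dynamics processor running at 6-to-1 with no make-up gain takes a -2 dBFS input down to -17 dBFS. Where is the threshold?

Input is 18 dB above T (since output overshoot × R = input overshoot: (-17 − T)·6 = -2 − T gives T = -20 dBFS).
Check: -20 + (-2 − (-20))/6 = -20 + 3 = -17 dBFS. ✓

-20 dBFS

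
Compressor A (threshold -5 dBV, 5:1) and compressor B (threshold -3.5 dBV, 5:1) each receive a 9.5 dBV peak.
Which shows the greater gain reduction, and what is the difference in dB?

A: GR = 14.5 − 14.5/5 = 11.6 dB.
B: GR = 13 − 13/5 = 10.4 dB.
Difference: 1.2 dB in favour of A.

A, by 1.2 dB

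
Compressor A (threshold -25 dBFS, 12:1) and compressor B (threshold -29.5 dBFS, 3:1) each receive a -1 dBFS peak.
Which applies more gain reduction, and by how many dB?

A, by 3 dB

A: 24 dB over, compressed to 2 dB over, so 22 dB of GR.
B: 28.5 dB over, compressed to 9.5 dB over, so 19 dB of GR.
A applies 3 dB more gain reduction.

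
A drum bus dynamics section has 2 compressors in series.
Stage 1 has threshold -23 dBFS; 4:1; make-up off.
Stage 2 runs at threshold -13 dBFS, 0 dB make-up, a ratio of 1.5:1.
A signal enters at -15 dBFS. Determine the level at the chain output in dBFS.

Stage 1: -15 dBFS is 8 dB over -23 dBFS; at 4:1 that becomes 2 dB over, giving -21 dBFS.
Stage 2: below threshold (-21 ≤ -13); passes unchanged; output -21 dBFS.

-21 dBFS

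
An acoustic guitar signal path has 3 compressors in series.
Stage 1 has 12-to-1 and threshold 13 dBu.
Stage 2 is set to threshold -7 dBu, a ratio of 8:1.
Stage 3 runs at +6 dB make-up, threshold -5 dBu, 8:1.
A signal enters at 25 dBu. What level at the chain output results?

1.078125 dBu

Stage 1: 25 dBu is 12 dB over 13 dBu; at 12:1 that becomes 1 dB over, giving 14 dBu.
Stage 2: 14 dBu is 21 dB over -7 dBu; at 8:1 that becomes 2.625 dB over, giving -4.375 dBu.
Stage 3: -4.375 dBu is 0.625 dB over -5 dBu; at 8:1 that becomes 0.078125 dB over, giving -4.921875 dBu; +6 dB make-up → 1.078125 dBu.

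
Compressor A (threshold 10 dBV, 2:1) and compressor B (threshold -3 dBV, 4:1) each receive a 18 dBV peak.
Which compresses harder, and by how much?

A: GR = 8 − 8/2 = 4 dB.
B: GR = 21 − 21/4 = 15.75 dB.
Difference: 11.75 dB in favour of B.

B, by 11.75 dB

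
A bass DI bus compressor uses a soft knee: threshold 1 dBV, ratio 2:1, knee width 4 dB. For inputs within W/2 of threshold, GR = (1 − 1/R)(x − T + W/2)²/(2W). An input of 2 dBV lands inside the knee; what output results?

x − T + W/2 = 2 − 1 + 2 = 3.
GR = (1 − 1/2) × 3² / 8 = 0.5 × 9 / 8 = 0.5625 dB.
Output = 2 − 0.5625 = 1.4375 dBV.

1.4375 dBV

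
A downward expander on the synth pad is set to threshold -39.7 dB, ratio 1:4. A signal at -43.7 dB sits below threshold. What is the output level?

Below threshold, a 1:4 expander applies gain = (4−1)×(T − x) of attenuation.
(4−1) × 4 = 12 dB, so output = -43.7 − 12 = -55.7 dB.

-55.7 dB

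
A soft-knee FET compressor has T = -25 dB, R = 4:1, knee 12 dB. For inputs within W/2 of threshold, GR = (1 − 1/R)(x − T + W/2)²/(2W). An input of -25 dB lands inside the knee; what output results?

-26.125 dB

x − T + W/2 = -25 − (-25) + 6 = 6.
GR = (1 − 1/4) × 6² / 24 = 0.75 × 36 / 24 = 1.125 dB.
Output = -25 − 1.125 = -26.125 dB.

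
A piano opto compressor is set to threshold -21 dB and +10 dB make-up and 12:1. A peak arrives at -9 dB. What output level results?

-10 dB

Overshoot: -9 − (-21) = 12 dB.
12:1 compression reduces that to 12/12 = 1 dB over.
So the level is -21 + 1 = -20 dB; make-up adds 10 dB, giving -10 dB.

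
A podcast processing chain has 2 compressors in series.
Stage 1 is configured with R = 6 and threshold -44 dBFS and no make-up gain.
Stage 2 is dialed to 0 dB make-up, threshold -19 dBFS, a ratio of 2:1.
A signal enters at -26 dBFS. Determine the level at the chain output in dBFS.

Stage 1: -26 dBFS is 18 dB over -44 dBFS; at 6:1 that becomes 3 dB over, giving -41 dBFS.
Stage 2: below threshold (-41 ≤ -19); passes unchanged; output -41 dBFS.

-41 dBFS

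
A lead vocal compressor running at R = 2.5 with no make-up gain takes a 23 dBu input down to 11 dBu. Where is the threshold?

Let T be the threshold. Output overshoot = (input overshoot)/R, so 11 − T = (23 − T)/2.5.
2.5·(11 − T) = 23 − T → 1.5·T = 27.5 − 23 = 4.5.
T = 4.5/1.5 = 3 dBu.

3 dBu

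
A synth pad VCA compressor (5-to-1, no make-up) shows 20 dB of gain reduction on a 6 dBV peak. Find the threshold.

Let T be the threshold. Output overshoot = (input overshoot)/R, so -14 − T = (6 − T)/5.
5·(-14 − T) = 6 − T → 4·T = -70 − 6 = -76.
T = -76/4 = -19 dBV.

-19 dBV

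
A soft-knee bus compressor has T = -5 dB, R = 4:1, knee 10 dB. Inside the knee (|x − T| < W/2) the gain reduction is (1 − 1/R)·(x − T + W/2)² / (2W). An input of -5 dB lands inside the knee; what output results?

-5.9375 dB

x − T + W/2 = -5 − (-5) + 5 = 5.
GR = (1 − 1/4) × 5² / 20 = 0.75 × 25 / 20 = 0.9375 dB.
Output = -5 − 0.9375 = -5.9375 dB.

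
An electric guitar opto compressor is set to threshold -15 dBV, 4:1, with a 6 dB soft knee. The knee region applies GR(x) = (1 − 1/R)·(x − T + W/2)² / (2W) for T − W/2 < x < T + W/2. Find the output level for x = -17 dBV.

x − T + W/2 = -17 − (-15) + 3 = 1.
GR = (1 − 1/4) × 1² / 12 = 0.75 × 1 / 12 = 0.0625 dB.
Output = -17 − 0.0625 = -17.0625 dBV.

-17.0625 dBV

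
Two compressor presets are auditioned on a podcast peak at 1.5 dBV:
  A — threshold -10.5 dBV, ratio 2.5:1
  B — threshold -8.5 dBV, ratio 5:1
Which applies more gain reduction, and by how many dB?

A: 12 dB over, compressed to 4.8 dB over, so 7.2 dB of GR.
B: 10 dB over, compressed to 2 dB over, so 8 dB of GR.
B applies 0.8 dB more gain reduction.

B, by 0.8 dB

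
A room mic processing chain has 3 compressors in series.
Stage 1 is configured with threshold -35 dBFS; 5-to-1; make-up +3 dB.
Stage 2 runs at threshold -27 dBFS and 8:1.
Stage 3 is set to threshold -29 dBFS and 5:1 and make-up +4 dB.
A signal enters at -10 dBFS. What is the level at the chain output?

-24.6 dBFS

Stage 1: -10 dBFS is 25 dB over -35 dBFS; at 5:1 that becomes 5 dB over, giving -30 dBFS; +3 dB make-up → -27 dBFS.
Stage 2: -27 dBFS is at or below the -27 dBFS threshold — no compression; output -27 dBFS.
Stage 3: 2 dB above -29 dBFS, reduced 5:1 to 0.4 dB above → -28.6 dBFS; +4 dB make-up → -24.6 dBFS.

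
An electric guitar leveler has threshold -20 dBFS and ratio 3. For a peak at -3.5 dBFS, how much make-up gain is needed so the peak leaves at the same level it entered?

11 dB

Overshoot 16.5 dB → 16.5/3 = 5.5 dB after compression, so the compressed level is -20 + 5.5 = -14.5 dBFS.
Make-up = target − compressed = -3.5 − (-14.5) = 11 dB.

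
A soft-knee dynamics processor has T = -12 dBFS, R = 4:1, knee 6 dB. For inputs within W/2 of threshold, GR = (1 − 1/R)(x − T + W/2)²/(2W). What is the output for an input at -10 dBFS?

-11.5625 dBFS

x − T + W/2 = -10 − (-12) + 3 = 5.
GR = (1 − 1/4) × 5² / 12 = 0.75 × 25 / 12 = 1.5625 dB.
Output = -10 − 1.5625 = -11.5625 dBFS.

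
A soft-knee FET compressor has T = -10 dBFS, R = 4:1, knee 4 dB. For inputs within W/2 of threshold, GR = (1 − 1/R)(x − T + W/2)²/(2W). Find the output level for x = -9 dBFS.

x − T + W/2 = -9 − (-10) + 2 = 3.
GR = (1 − 1/4) × 3² / 8 = 0.75 × 9 / 8 = 0.84375 dB.
Output = -9 − 0.84375 = -9.84375 dBFS.

-9.84375 dBFS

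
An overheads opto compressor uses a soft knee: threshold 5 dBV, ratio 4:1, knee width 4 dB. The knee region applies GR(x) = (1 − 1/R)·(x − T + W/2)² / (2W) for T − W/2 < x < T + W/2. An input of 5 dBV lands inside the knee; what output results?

4.625 dBV

x − T + W/2 = 5 − 5 + 2 = 2.
GR = (1 − 1/4) × 2² / 8 = 0.75 × 4 / 8 = 0.375 dB.
Output = 5 − 0.375 = 4.625 dBV.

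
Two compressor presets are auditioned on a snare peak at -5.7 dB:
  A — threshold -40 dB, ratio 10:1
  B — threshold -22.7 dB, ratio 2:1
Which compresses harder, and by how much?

A, by 22.37 dB

A: 34.3 dB over, compressed to 3.43 dB over, so 30.87 dB of GR.
B: 17 dB over, compressed to 8.5 dB over, so 8.5 dB of GR.
A reduces 22.37 dB more.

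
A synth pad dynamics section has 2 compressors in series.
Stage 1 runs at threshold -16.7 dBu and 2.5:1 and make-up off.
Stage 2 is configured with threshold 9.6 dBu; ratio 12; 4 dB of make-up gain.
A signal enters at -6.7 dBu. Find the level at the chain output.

-8.7 dBu

Stage 1: overshoot 10 dB → 10/2.5 = 4 dB → -12.7 dBu.
Stage 2: -12.7 dBu is at or below the 9.6 dBu threshold — no compression; make-up brings it to -8.7 dBu.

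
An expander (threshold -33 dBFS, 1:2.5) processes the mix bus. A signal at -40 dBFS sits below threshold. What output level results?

-50.5 dBFS

Undershoot = (-33) − (-40) = 7 dB.
At 1:2.5, that expands to 17.5 dB under threshold.
Output = -33 − 17.5 = -50.5 dBFS.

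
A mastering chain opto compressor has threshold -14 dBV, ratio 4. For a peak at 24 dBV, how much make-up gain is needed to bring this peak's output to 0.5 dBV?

5 dB

Overshoot 38 dB → 38/4 = 9.5 dB after compression, so the compressed level is -14 + 9.5 = -4.5 dBV.
Make-up = target − compressed = 0.5 − (-4.5) = 5 dB.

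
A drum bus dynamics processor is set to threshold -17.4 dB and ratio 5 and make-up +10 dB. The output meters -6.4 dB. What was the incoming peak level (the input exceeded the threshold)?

-12.4 dB

Before make-up, the level was -6.4 − 10 = -16.4 dB.
Post-compression overshoot = -16.4 − (-17.4) = 1 dB.
Input overshoot = R × output overshoot = 5 dB → input = -17.4 + 5 = -12.4 dB.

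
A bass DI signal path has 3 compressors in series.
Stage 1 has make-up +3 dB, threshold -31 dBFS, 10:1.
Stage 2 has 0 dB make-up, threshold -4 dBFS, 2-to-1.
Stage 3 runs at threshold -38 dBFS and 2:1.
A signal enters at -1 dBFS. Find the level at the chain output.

-31.5 dBFS

Stage 1: overshoot 30 dB → 30/10 = 3 dB → -28 dBFS; +3 dB make-up → -25 dBFS.
Stage 2: -25 dBFS ≤ -4 dBFS, so stage 2 doesn't engage; output -25 dBFS.
Stage 3: overshoot 13 dB → 13/2 = 6.5 dB → -31.5 dBFS.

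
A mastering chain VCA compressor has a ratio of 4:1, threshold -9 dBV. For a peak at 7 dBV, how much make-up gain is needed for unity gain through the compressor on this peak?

Overshoot 16 dB → 16/4 = 4 dB after compression, so the compressed level is -9 + 4 = -5 dBV.
Make-up = target − compressed = 7 − (-5) = 12 dB.

12 dB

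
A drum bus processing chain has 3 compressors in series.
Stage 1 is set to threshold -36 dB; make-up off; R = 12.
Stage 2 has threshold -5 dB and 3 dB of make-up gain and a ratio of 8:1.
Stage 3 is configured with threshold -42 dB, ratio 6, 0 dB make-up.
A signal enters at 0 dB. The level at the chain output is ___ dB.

-40 dB

Stage 1: 36 dB above -36 dB, reduced 12:1 to 3 dB above → -33 dB.
Stage 2: below threshold (-33 ≤ -5); passes unchanged; make-up brings it to -30 dB.
Stage 3: 12 dB above -42 dB, reduced 6:1 to 2 dB above → -40 dB.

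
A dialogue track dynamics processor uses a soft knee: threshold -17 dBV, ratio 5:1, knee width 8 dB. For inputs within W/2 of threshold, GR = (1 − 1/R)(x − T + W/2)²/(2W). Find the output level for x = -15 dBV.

-16.8 dBV

x − T + W/2 = -15 − (-17) + 4 = 6.
GR = (1 − 1/5) × 6² / 16 = 0.8 × 36 / 16 = 1.8 dB.
Output = -15 − 1.8 = -16.8 dBV.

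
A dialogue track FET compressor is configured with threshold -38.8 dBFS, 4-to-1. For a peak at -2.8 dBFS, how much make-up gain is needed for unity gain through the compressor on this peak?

27 dB

Overshoot 36 dB → 36/4 = 9 dB after compression, so the compressed level is -38.8 + 9 = -29.8 dBFS.
Make-up = target − compressed = -2.8 − (-29.8) = 27 dB.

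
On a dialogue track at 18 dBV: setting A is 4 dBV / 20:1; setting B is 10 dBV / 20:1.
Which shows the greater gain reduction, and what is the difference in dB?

A, by 5.7 dB

A: GR = 14 − 14/20 = 13.3 dB.
B: GR = 8 − 8/20 = 7.6 dB.
A applies 5.7 dB more gain reduction.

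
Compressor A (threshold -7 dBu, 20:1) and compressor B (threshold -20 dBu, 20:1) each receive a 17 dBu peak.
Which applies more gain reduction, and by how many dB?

B, by 12.35 dB

A: overshoot 24 dB → output overshoot 1.2 dB → GR 22.8 dB.
B: overshoot 37 dB → output overshoot 1.85 dB → GR 35.15 dB.
B reduces 12.35 dB more.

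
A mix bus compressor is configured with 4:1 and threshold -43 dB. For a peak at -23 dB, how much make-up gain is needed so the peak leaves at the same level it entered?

Without make-up, output = threshold + overshoot/4 = -43 + 5 = -38 dB.
Gap to target: 15 dB.

15 dB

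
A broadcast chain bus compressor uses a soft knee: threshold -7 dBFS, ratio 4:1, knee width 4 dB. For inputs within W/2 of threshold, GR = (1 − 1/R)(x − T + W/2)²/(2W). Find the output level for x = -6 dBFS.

-6.84375 dBFS

x − T + W/2 = -6 − (-7) + 2 = 3.
GR = (1 − 1/4) × 3² / 8 = 0.75 × 9 / 8 = 0.84375 dB.
Output = -6 − 0.84375 = -6.84375 dBFS.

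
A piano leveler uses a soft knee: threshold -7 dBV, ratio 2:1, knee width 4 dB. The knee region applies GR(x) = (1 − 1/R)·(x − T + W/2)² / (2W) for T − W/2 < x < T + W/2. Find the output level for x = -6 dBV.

-6.5625 dBV

x − T + W/2 = -6 − (-7) + 2 = 3.
GR = (1 − 1/2) × 3² / 8 = 0.5 × 9 / 8 = 0.5625 dB.
Output = -6 − 0.5625 = -6.5625 dBV.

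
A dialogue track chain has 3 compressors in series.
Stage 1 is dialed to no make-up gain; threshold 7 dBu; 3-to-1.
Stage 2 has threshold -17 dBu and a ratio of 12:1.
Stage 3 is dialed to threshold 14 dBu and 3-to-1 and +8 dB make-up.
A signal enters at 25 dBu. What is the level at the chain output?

Stage 1: 18 dB above 7 dBu, reduced 3:1 to 6 dB above → 13 dBu.
Stage 2: 30 dB above -17 dBu, reduced 12:1 to 2.5 dB above → -14.5 dBu.
Stage 3: -14.5 dBu ≤ 14 dBu, so stage 3 doesn't engage; make-up brings it to -6.5 dBu.

-6.5 dBu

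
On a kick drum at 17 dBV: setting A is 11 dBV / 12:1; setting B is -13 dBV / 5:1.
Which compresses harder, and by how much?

A: GR = 6 − 6/12 = 5.5 dB.
B: GR = 30 − 30/5 = 24 dB.
B applies 18.5 dB more gain reduction.

B, by 18.5 dB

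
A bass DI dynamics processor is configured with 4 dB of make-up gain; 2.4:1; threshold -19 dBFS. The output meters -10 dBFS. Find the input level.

Stripping the +4 dB make-up gives -14 dBFS at the gain stage.
Post-compression overshoot = -14 − (-19) = 5 dB.
Input overshoot = R × output overshoot = 12 dB → input = -19 + 12 = -7 dBFS.

-7 dBFS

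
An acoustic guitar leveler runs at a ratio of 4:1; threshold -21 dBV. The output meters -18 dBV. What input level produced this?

That's 3 dB above the -21 dBV threshold.
Input overshoot = R × output overshoot = 12 dB → input = -21 + 12 = -9 dBV.

-9 dBV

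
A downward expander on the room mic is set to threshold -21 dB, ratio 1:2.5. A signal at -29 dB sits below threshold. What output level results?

Undershoot = (-21) − (-29) = 8 dB.
At 1:2.5, that expands to 20 dB under threshold.
Output = -21 − 20 = -41 dB.

-41 dB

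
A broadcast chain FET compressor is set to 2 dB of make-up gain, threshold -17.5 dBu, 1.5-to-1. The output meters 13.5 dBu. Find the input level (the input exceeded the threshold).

Before make-up, the level was 13.5 − 2 = 11.5 dBu.
Post-compression overshoot = 11.5 − (-17.5) = 29 dB.
Before 1.5:1 compression the overshoot was 29 × 1.5 = 43.5 dB, so input = -17.5 + 43.5 = 26 dBu.

26 dBu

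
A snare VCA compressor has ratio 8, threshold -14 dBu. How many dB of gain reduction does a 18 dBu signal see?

28 dB

Overshoot = 18 − (-14) = 32 dB.
After 8:1 compression the overshoot becomes 32/8 = 4 dB.
So the signal is attenuated by 32 − 4 = 28 dB.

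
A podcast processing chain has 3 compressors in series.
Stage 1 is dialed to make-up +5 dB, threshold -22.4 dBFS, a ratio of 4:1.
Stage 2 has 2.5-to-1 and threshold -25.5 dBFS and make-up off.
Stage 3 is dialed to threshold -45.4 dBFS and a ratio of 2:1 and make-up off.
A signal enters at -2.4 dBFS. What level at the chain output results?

Stage 1: -2.4 dBFS is 20 dB over -22.4 dBFS; at 4:1 that becomes 5 dB over, giving -17.4 dBFS; +5 dB make-up → -12.4 dBFS.
Stage 2: overshoot 13.1 dB → 13.1/2.5 = 5.24 dB → -20.26 dBFS.
Stage 3: -20.26 dBFS is 25.14 dB over -45.4 dBFS; at 2:1 that becomes 12.57 dB over, giving -32.83 dBFS.

-32.83 dBFS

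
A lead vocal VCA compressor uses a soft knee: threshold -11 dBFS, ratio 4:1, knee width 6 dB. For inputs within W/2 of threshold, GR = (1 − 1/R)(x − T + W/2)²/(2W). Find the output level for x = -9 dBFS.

-10.5625 dBFS

x − T + W/2 = -9 − (-11) + 3 = 5.
GR = (1 − 1/4) × 5² / 12 = 0.75 × 25 / 12 = 1.5625 dB.
Output = -9 − 1.5625 = -10.5625 dBFS.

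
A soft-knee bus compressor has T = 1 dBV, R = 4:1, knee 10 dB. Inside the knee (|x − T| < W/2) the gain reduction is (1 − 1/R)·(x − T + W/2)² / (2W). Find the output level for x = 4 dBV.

1.6 dBV

x − T + W/2 = 4 − 1 + 5 = 8.
GR = (1 − 1/4) × 8² / 20 = 0.75 × 64 / 20 = 2.4 dB.
Output = 4 − 2.4 = 1.6 dBV.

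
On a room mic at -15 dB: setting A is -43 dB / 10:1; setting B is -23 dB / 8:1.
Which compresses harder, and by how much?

A, by 18.2 dB

A: overshoot 28 dB → output overshoot 2.8 dB → GR 25.2 dB.
B: overshoot 8 dB → output overshoot 1 dB → GR 7 dB.
Difference: 18.2 dB in favour of A.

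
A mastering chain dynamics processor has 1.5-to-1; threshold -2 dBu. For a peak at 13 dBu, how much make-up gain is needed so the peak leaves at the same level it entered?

The peak compresses to -2 + 15/1.5 = 8 dBu.
To reach 13 dBu requires 13 − 8 = 5 dB of make-up.

5 dB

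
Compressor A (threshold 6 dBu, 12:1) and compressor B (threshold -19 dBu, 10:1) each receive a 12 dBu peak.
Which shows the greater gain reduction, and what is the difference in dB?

A: GR = 6 − 6/12 = 5.5 dB.
B: GR = 31 − 31/10 = 27.9 dB.
B applies 22.4 dB more gain reduction.

B, by 22.4 dB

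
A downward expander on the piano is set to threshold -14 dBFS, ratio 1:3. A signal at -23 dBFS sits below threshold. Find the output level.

-41 dBFS

The input is 9 dB below the -14 dBFS threshold.
A 1:3 expander multiplies undershoot by 3: 9 × 3 = 27 dB below threshold.
Output = -14 − 27 = -41 dBFS.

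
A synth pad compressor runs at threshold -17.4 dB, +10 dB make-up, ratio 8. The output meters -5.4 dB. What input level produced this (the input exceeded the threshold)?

-1.4 dB

Before make-up, the level was -5.4 − 10 = -15.4 dB.
Post-compression overshoot = -15.4 − (-17.4) = 2 dB.
Undo the ratio: input overshoot = 2 × 8 = 16 dB, giving input = -1.4 dB.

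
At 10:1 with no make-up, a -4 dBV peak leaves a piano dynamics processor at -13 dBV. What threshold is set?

-14 dBV

Input is 10 dB above T (since output overshoot × R = input overshoot: (-13 − T)·10 = -4 − T gives T = -14 dBV).
Check: -14 + (-4 − (-14))/10 = -14 + 1 = -13 dBV. ✓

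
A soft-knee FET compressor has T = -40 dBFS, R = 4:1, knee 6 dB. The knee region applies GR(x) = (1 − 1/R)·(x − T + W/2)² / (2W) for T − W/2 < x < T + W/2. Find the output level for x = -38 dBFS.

x − T + W/2 = -38 − (-40) + 3 = 5.
GR = (1 − 1/4) × 5² / 12 = 0.75 × 25 / 12 = 1.5625 dB.
Output = -38 − 1.5625 = -39.5625 dBFS.

-39.5625 dBFS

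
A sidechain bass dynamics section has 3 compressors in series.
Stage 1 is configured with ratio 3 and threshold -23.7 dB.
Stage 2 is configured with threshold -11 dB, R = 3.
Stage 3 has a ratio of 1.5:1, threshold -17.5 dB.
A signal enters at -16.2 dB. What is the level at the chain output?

-21.2 dB

Stage 1: 7.5 dB above -23.7 dB, reduced 3:1 to 2.5 dB above → -21.2 dB.
Stage 2: -21.2 dB ≤ -11 dB, so stage 2 doesn't engage; output -21.2 dB.
Stage 3: -21.2 dB is at or below the -17.5 dB threshold — no compression; output -21.2 dB.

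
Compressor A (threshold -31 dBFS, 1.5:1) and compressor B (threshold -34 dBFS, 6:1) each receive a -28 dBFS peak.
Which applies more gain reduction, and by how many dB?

B, by 4 dB

A: GR = 3 − 3/1.5 = 1 dB.
B: GR = 6 − 6/6 = 5 dB.
B reduces 4 dB more.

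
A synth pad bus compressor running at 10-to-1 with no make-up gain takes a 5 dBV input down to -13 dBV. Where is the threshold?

Gain reduction = 5 − (-13) = 18 dB; output overshoot = GR / (R − 1) = 18 / 9 = 2 dB.
Threshold = output − output overshoot = -13 − 2 = -15 dBV.

-15 dBV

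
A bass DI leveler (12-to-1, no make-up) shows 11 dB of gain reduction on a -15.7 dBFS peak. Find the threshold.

-27.7 dBFS

Input is 12 dB above T (since output overshoot × R = input overshoot: (-26.7 − T)·12 = -15.7 − T gives T = -27.7 dBFS).
Check: -27.7 + (-15.7 − (-27.7))/12 = -27.7 + 1 = -26.7 dBFS. ✓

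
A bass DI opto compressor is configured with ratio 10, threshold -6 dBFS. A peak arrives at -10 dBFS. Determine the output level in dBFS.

-10 dBFS

-10 dBFS is 4 dB below the -6 dBFS threshold, so no gain reduction is applied.
Output = input = -10 dBFS.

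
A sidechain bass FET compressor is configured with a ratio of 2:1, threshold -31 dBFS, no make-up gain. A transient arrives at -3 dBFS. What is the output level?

Overshoot: -3 − (-31) = 28 dB.
2:1 compression reduces that to 28/2 = 14 dB over.
So the level is -31 + 14 = -17 dBFS.

-17 dBFS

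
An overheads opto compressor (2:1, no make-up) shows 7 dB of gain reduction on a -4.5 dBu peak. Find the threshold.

-18.5 dBu

Gain reduction = -4.5 − (-11.5) = 7 dB; output overshoot = GR / (R − 1) = 7 / 1 = 7 dB.
Threshold = output − output overshoot = -11.5 − 7 = -18.5 dBu.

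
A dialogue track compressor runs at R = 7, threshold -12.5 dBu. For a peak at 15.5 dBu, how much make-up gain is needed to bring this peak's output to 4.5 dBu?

13 dB

The peak compresses to -12.5 + 28/7 = -8.5 dBu.
To reach 4.5 dBu requires 4.5 − (-8.5) = 13 dB of make-up.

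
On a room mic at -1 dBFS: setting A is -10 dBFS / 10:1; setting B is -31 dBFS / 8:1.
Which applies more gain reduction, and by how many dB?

A: GR = 9 − 9/10 = 8.1 dB.
B: GR = 30 − 30/8 = 26.25 dB.
B applies 18.15 dB more gain reduction.

B, by 18.15 dB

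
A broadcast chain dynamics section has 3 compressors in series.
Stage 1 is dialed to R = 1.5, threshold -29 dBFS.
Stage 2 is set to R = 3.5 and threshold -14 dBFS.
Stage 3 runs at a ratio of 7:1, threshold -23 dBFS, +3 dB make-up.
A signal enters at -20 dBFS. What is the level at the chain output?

Stage 1: overshoot 9 dB → 9/1.5 = 6 dB → -23 dBFS.
Stage 2: -23 dBFS is at or below the -14 dBFS threshold — no compression; output -23 dBFS.
Stage 3: below threshold (-23 ≤ -23); passes unchanged; make-up brings it to -20 dBFS.

-20 dBFS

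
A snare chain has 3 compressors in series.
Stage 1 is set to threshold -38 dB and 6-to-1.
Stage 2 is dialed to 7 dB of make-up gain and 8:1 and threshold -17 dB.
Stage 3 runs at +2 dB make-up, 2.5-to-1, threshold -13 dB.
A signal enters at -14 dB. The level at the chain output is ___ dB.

-25 dB

Stage 1: -14 dB is 24 dB over -38 dB; at 6:1 that becomes 4 dB over, giving -34 dB.
Stage 2: -34 dB ≤ -17 dB, so stage 2 doesn't engage; make-up brings it to -27 dB.
Stage 3: -27 dB ≤ -13 dB, so stage 3 doesn't engage; make-up brings it to -25 dB.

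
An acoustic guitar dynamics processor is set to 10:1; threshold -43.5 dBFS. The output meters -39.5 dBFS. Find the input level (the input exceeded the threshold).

That's 4 dB above the -43.5 dBFS threshold.
Undo the ratio: input overshoot = 4 × 10 = 40 dB, giving input = -3.5 dBFS.

-3.5 dBFS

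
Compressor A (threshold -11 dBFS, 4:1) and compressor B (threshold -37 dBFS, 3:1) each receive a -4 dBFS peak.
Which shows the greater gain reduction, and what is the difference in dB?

A: GR = 7 − 7/4 = 5.25 dB.
B: GR = 33 − 33/3 = 22 dB.
Difference: 16.75 dB in favour of B.

B, by 16.75 dB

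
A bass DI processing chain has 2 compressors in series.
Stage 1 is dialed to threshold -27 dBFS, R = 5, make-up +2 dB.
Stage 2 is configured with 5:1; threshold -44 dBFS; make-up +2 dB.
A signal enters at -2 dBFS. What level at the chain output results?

Stage 1: overshoot 25 dB → 25/5 = 5 dB → -22 dBFS; +2 dB make-up → -20 dBFS.
Stage 2: overshoot 24 dB → 24/5 = 4.8 dB → -39.2 dBFS; +2 dB make-up → -37.2 dBFS.

-37.2 dBFS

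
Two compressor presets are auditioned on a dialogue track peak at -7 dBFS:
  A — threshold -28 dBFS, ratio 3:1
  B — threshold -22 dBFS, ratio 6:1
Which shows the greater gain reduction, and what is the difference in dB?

A: 21 dB over, compressed to 7 dB over, so 14 dB of GR.
B: 15 dB over, compressed to 2.5 dB over, so 12.5 dB of GR.
Difference: 1.5 dB in favour of A.

A, by 1.5 dB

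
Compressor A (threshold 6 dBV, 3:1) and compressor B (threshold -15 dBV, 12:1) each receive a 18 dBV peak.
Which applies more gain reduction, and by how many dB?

B, by 22.25 dB

A: overshoot 12 dB → output overshoot 4 dB → GR 8 dB.
B: overshoot 33 dB → output overshoot 2.75 dB → GR 30.25 dB.
Difference: 22.25 dB in favour of B.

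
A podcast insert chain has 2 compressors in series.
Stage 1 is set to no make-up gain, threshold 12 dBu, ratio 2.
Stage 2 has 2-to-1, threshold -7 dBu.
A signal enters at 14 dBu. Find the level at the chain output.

Stage 1: 2 dB above 12 dBu, reduced 2:1 to 1 dB above → 13 dBu.
Stage 2: 13 dBu is 20 dB over -7 dBu; at 2:1 that becomes 10 dB over, giving 3 dBu.

3 dBu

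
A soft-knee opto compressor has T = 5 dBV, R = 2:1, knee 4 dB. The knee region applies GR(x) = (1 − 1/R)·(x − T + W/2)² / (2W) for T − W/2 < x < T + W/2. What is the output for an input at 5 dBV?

4.75 dBV

x − T + W/2 = 5 − 5 + 2 = 2.
GR = (1 − 1/2) × 2² / 8 = 0.5 × 4 / 8 = 0.25 dB.
Output = 5 − 0.25 = 4.75 dBV.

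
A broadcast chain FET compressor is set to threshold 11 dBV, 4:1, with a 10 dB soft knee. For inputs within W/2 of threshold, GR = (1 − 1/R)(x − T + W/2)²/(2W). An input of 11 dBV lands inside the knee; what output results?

10.0625 dBV

x − T + W/2 = 11 − 11 + 5 = 5.
GR = (1 − 1/4) × 5² / 20 = 0.75 × 25 / 20 = 0.9375 dB.
Output = 11 − 0.9375 = 10.0625 dBV.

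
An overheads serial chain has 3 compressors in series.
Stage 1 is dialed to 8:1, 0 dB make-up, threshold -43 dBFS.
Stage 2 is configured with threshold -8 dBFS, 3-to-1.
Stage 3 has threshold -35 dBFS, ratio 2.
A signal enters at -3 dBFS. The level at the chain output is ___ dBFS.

-38 dBFS

Stage 1: 40 dB above -43 dBFS, reduced 8:1 to 5 dB above → -38 dBFS.
Stage 2: -38 dBFS ≤ -8 dBFS, so stage 2 doesn't engage; output -38 dBFS.
Stage 3: -38 dBFS ≤ -35 dBFS, so stage 3 doesn't engage; output -38 dBFS.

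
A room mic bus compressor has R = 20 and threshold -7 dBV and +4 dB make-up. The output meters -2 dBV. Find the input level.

13 dBV

Before make-up, the level was -2 − 4 = -6 dBV.
That's 1 dB above the -7 dBV threshold.
Undo the ratio: input overshoot = 1 × 20 = 20 dB, giving input = 13 dBV.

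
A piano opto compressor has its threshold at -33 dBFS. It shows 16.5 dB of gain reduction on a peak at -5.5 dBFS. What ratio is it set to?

Input overshoot = -5.5 − (-33) = 27.5 dB.
Output overshoot = 27.5 − 16.5 = 11 dB.
Ratio = input overshoot / output overshoot = 27.5 / 11 = 2.5.

2.5:1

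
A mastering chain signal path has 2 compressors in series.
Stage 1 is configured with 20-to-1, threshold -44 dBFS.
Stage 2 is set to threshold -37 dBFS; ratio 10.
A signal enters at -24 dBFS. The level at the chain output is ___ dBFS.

Stage 1: -24 dBFS is 20 dB over -44 dBFS; at 20:1 that becomes 1 dB over, giving -43 dBFS.
Stage 2: below threshold (-43 ≤ -37); passes unchanged; output -43 dBFS.

-43 dBFS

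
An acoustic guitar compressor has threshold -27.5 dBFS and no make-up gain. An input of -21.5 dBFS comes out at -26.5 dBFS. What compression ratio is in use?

6:1

Input overshoot = -21.5 − (-27.5) = 6 dB; output overshoot = -26.5 − (-27.5) = 1 dB.
Ratio = 6 / 1 = 6.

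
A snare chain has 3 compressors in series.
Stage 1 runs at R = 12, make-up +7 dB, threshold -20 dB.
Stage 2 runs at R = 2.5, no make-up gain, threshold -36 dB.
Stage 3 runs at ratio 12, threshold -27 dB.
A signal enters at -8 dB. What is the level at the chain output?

-26.95 dB

Stage 1: 12 dB above -20 dB, reduced 12:1 to 1 dB above → -19 dB; +7 dB make-up → -12 dB.
Stage 2: 24 dB above -36 dB, reduced 2.5:1 to 9.6 dB above → -26.4 dB.
Stage 3: 0.6 dB above -27 dB, reduced 12:1 to 0.05 dB above → -26.95 dB.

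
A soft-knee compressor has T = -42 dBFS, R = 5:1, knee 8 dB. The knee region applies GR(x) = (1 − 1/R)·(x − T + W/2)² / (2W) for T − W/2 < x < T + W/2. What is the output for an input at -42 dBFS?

-42.8 dBFS

x − T + W/2 = -42 − (-42) + 4 = 4.
GR = (1 − 1/5) × 4² / 16 = 0.8 × 16 / 16 = 0.8 dB.
Output = -42 − 0.8 = -42.8 dBFS.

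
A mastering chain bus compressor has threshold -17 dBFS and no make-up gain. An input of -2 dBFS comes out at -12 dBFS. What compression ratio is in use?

Input overshoot = -2 − (-17) = 15 dB; output overshoot = -12 − (-17) = 5 dB.
Ratio = 15 / 5 = 3.

3:1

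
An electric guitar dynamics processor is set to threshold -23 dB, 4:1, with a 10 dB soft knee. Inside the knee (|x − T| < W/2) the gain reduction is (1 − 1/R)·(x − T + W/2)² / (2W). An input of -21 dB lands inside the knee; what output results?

x − T + W/2 = -21 − (-23) + 5 = 7.
GR = (1 − 1/4) × 7² / 20 = 0.75 × 49 / 20 = 1.8375 dB.
Output = -21 − 1.8375 = -22.8375 dB.

-22.8375 dB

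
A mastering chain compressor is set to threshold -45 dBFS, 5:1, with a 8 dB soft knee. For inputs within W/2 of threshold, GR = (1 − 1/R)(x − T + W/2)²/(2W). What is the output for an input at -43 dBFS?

x − T + W/2 = -43 − (-45) + 4 = 6.
GR = (1 − 1/5) × 6² / 16 = 0.8 × 36 / 16 = 1.8 dB.
Output = -43 − 1.8 = -44.8 dBFS.

-44.8 dBFS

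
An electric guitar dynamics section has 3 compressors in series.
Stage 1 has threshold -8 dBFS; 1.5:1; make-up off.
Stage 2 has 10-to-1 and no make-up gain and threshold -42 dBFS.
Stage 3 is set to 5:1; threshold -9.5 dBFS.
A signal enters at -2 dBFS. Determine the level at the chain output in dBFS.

Stage 1: 6 dB above -8 dBFS, reduced 1.5:1 to 4 dB above → -4 dBFS.
Stage 2: overshoot 38 dB → 38/10 = 3.8 dB → -38.2 dBFS.
Stage 3: -38.2 dBFS ≤ -9.5 dBFS, so stage 3 doesn't engage; output -38.2 dBFS.

-38.2 dBFS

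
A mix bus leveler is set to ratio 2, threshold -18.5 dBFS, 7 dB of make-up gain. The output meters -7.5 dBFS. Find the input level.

-10.5 dBFS

Before make-up, the level was -7.5 − 7 = -14.5 dBFS.
The compressed level sits -14.5 − (-18.5) = 4 dB over threshold.
Undo the ratio: input overshoot = 4 × 2 = 8 dB, giving input = -10.5 dBFS.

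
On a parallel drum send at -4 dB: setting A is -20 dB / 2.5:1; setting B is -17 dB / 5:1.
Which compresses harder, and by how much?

A: 16 dB over, compressed to 6.4 dB over, so 9.6 dB of GR.
B: 13 dB over, compressed to 2.6 dB over, so 10.4 dB of GR.
B reduces 0.8 dB more.

B, by 0.8 dB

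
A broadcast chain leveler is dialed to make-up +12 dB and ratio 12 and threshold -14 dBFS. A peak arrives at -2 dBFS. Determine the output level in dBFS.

Overshoot: -2 − (-14) = 12 dB.
12:1 compression reduces that to 12/12 = 1 dB over.
So the level is -14 + 1 = -13 dBFS; make-up adds 12 dB, giving -1 dBFS.

-1 dBFS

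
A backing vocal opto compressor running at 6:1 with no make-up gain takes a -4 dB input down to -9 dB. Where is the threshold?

-10 dB

Gain reduction = -4 − (-9) = 5 dB; output overshoot = GR / (R − 1) = 5 / 5 = 1 dB.
Threshold = output − output overshoot = -9 − 1 = -10 dB.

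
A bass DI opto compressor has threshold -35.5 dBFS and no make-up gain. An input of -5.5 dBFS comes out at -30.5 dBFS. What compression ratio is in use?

6:1

Input overshoot = -5.5 − (-35.5) = 30 dB; output overshoot = -30.5 − (-35.5) = 5 dB.
Ratio = 30 / 5 = 6.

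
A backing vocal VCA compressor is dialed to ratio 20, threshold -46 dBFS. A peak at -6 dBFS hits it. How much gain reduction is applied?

38 dB

Overshoot = -6 − (-46) = 40 dB.
At 20:1, output sits 40/20 = 2 dB above threshold.
GR = overshoot in − overshoot out = 40 − 2 = 38 dB.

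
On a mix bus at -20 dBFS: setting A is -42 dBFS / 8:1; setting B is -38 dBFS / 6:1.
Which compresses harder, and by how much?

A: GR = 22 − 22/8 = 19.25 dB.
B: GR = 18 − 18/6 = 15 dB.
A applies 4.25 dB more gain reduction.

A, by 4.25 dB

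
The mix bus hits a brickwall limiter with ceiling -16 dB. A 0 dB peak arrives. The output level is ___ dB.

At ∞:1, everything above -16 dB is held at the ceiling.

-16 dB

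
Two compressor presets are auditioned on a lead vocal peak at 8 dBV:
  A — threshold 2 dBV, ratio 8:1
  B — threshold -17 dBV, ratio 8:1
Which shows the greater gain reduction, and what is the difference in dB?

A: overshoot 6 dB → output overshoot 0.75 dB → GR 5.25 dB.
B: overshoot 25 dB → output overshoot 3.125 dB → GR 21.875 dB.
B applies 16.625 dB more gain reduction.

B, by 16.625 dB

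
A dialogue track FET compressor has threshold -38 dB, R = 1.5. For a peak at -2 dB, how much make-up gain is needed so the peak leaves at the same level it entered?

12 dB

Overshoot 36 dB → 36/1.5 = 24 dB after compression, so the compressed level is -38 + 24 = -14 dB.
Make-up = target − compressed = -2 − (-14) = 12 dB.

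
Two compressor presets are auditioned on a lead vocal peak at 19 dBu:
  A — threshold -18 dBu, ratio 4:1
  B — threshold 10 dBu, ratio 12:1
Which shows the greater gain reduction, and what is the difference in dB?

A: GR = 37 − 37/4 = 27.75 dB.
B: GR = 9 − 9/12 = 8.25 dB.
A applies 19.5 dB more gain reduction.

A, by 19.5 dB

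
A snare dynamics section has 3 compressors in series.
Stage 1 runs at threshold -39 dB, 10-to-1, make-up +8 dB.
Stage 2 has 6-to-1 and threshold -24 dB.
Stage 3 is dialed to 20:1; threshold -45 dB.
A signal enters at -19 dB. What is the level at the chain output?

-44.2 dB

Stage 1: overshoot 20 dB → 20/10 = 2 dB → -37 dB; +8 dB make-up → -29 dB.
Stage 2: below threshold (-29 ≤ -24); passes unchanged; output -29 dB.
Stage 3: overshoot 16 dB → 16/20 = 0.8 dB → -44.2 dB.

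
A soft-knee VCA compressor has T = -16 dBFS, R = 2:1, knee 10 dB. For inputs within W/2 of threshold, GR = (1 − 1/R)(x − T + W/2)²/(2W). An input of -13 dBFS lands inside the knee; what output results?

x − T + W/2 = -13 − (-16) + 5 = 8.
GR = (1 − 1/2) × 8² / 20 = 0.5 × 64 / 20 = 1.6 dB.
Output = -13 − 1.6 = -14.6 dBFS.

-14.6 dBFS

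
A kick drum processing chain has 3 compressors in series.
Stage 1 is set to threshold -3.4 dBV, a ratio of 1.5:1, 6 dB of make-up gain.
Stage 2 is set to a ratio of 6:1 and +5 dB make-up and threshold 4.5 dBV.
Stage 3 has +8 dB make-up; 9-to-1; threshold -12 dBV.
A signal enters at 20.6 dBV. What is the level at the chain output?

Stage 1: 24 dB above -3.4 dBV, reduced 1.5:1 to 16 dB above → 12.6 dBV; +6 dB make-up → 18.6 dBV.
Stage 2: 18.6 dBV is 14.1 dB over 4.5 dBV; at 6:1 that becomes 2.35 dB over, giving 6.85 dBV; +5 dB make-up → 11.85 dBV.
Stage 3: 23.85 dB above -12 dBV, reduced 9:1 to 2.65 dB above → -9.35 dBV; +8 dB make-up → -1.35 dBV.

-1.35 dBV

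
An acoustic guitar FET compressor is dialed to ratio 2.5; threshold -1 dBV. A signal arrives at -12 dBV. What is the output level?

-12 dBV is 11 dB below the -1 dBV threshold, so no gain reduction is applied.
Output = input = -12 dBV.

-12 dBV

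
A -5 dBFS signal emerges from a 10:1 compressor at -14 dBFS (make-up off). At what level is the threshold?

Let T be the threshold. Output overshoot = (input overshoot)/R, so -14 − T = (-5 − T)/10.
10·(-14 − T) = -5 − T → 9·T = -140 − (-5) = -135.
T = -135/9 = -15 dBFS.

-15 dBFS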